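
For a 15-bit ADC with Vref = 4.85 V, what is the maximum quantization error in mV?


The maximum quantization error is +/- LSB/2.
LSB = Vref / 2^n = 4.85 / 32768 = 0.00014801 V
Max error = LSB / 2 = 0.00014801 / 2 = 7.401e-05 V
Max error = 0.074 mV

0.074 mV


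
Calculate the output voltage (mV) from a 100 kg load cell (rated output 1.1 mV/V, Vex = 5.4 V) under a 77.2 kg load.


Vout = rated_output * Vex * (load / capacity).
Vout = 1.1 * 5.4 * (77.2 / 100)
Vout = 1.1 * 5.4 * 0.772
Vout = 4.586 mV

4.586 mV


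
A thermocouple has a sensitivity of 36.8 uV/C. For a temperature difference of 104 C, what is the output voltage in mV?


The thermocouple output V = sensitivity * dT.
V = 36.8 uV/C * 104 C
V = 3827.2 uV
V = 3.827 mV

3.827 mV


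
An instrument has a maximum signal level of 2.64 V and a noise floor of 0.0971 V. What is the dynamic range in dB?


Dynamic range = 20 * log10(Vmax / Vnoise).
DR = 20 * log10(2.64 / 0.0971)
DR = 20 * log10(27.19)
DR = 28.69 dB

28.69 dB


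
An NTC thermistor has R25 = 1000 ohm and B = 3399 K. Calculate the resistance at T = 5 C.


NTC thermistor equation: Rt = R25 * exp(B * (1/T - 1/T25)).
T in Kelvin: 278.15 K, T25 = 298.15 K
1/T - 1/T25 = 1/278.15 - 1/298.15 = 0.00024117
B * (1/T - 1/T25) = 3399 * 0.00024117 = 0.8197
Rt = 1000 * exp(0.8197) = 2269.9 ohm

2269.9 ohm


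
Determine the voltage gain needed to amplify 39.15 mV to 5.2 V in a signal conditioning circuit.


Gain = Vout / Vin (converting to same units).
G = 5.2 V / 39.15 mV
G = 5200.0 mV / 39.15 mV
G = 132.82

132.82


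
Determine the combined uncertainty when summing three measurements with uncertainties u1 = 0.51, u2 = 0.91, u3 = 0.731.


For a sum of independent quantities, uc = sqrt(u1^2 + u2^2 + u3^2).
uc = sqrt(0.51^2 + 0.91^2 + 0.731^2)
uc = sqrt(0.2601 + 0.8281 + 0.534361)
uc = 1.2738

1.2738


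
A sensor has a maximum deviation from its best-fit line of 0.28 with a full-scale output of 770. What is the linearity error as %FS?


Linearity error = (max deviation / full scale) * 100%.
Linearity = (0.28 / 770) * 100
Linearity = 0.036 %FS

0.036 %FS


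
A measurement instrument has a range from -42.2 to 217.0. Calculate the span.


Span = upper range - lower range.
Span = 217.0 - (-42.2)
Span = 259.2

259.2


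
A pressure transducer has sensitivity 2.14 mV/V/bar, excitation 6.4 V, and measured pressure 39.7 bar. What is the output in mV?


Output = sensitivity * Vex * P.
Vout = 2.14 * 6.4 * 39.7
Vout = 13.696 * 39.7
Vout = 543.73 mV

543.73 mV


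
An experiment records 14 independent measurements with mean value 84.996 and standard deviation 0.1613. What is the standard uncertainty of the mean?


The standard uncertainty for Type A evaluation is u = s / sqrt(n).
u = 0.1613 / sqrt(14)
u = 0.1613 / 3.7417
u = 0.0431

0.0431


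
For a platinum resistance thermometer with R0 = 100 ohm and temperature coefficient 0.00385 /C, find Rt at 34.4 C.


The RTD equation: Rt = R0 * (1 + alpha * T).
Rt = 100 * (1 + 0.00385 * 34.4)
Rt = 100 * (1 + 0.13244)
Rt = 100 * 1.13244
Rt = 113.244 ohm

113.244 ohm


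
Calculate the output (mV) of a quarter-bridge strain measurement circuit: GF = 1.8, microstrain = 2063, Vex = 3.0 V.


Quarter bridge output: Vout = (GF * epsilon * Vex) / 4.
Vout = (1.8 * 2063e-6 * 3.0) / 4
Vout = 0.0111402 / 4 V
Vout = 0.00278505 V = 2.7851 mV

2.7851 mV


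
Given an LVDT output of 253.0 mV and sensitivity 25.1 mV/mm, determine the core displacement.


Displacement = Vout / sensitivity.
d = 253.0 / 25.1
d = 10.08 mm

10.08 mm


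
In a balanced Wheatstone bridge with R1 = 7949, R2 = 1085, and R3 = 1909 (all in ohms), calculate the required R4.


At balance: R1*R4 = R2*R3, so R4 = R2*R3/R1.
R4 = 1085 * 1909 / 7949
R4 = 2071265 / 7949
R4 = 260.57 ohm

260.57 ohm


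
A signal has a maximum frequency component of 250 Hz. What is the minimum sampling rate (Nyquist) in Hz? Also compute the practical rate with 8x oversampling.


By Nyquist theorem, fs_min = 2 * fmax.
fs_min = 2 * 250 = 500 Hz
Practical rate = 8 * fs_min = 8 * 500 = 4000 Hz

fs_min = 500 Hz, fs_practical = 4000 Hz


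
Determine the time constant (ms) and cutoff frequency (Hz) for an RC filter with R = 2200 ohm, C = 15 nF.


Time constant: tau = R * C.
tau = 2200 * 1.50e-08 = 3.3e-05 s
tau = 0.033 ms
Cutoff frequency: fc = 1 / (2*pi*R*C).
fc = 1 / (2*pi*3.3e-05) = 4822.88 Hz

tau = 0.033 ms, fc = 4822.88 Hz


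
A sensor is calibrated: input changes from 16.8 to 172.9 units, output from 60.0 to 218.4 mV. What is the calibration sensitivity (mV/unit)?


Sensitivity = (y2 - y1) / (x2 - x1).
S = (218.4 - 60.0) / (172.9 - 16.8)
S = 158.4 / 156.1
S = 1.0147 mV/unit

1.0147 mV/unit


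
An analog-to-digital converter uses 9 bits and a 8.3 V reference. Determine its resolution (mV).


The resolution (LSB) of an ADC is Vref / 2^n.
LSB = 8.3 / 2^9
LSB = 8.3 / 512
LSB = 0.01621094 V = 16.2109375 mV

16.2109375 mV


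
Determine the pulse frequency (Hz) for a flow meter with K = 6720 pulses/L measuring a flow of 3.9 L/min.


Frequency = K * Q / 60 (converting L/min to L/s).
f = 6720 * 3.9 / 60
f = 26208.0 / 60
f = 436.8 Hz

436.8 Hz


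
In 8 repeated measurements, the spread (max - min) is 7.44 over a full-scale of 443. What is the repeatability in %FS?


Repeatability = (spread / full scale) * 100%.
R = (7.44 / 443) * 100
R = 1.679 %FS

1.679 %FS


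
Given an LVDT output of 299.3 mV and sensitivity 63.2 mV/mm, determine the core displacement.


Displacement = Vout / sensitivity.
d = 299.3 / 63.2
d = 4.736 mm

4.736 mm


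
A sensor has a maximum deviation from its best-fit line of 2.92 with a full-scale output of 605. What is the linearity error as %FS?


Linearity error = (max deviation / full scale) * 100%.
Linearity = (2.92 / 605) * 100
Linearity = 0.483 %FS

0.483 %FS


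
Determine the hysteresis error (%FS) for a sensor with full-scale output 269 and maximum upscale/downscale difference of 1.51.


Hysteresis = (max difference / full scale) * 100%.
H = (1.51 / 269) * 100
H = 0.561 %FS

0.561 %FS


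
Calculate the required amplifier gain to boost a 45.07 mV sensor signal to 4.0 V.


Gain = Vout / Vin (converting to same units).
G = 4.0 V / 45.07 mV
G = 4000.0 mV / 45.07 mV
G = 88.75

88.75


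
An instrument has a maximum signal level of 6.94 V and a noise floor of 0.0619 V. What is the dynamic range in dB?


Dynamic range = 20 * log10(Vmax / Vnoise).
DR = 20 * log10(6.94 / 0.0619)
DR = 20 * log10(112.12)
DR = 40.99 dB

40.99 dB


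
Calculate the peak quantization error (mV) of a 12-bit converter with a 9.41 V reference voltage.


The maximum quantization error is +/- LSB/2.
LSB = Vref / 2^n = 9.41 / 4096 = 0.00229736 V
Max error = LSB / 2 = 0.00229736 / 2 = 0.00114868 V
Max error = 1.1487 mV

1.1487 mV


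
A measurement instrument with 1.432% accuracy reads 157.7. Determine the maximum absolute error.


Absolute error = (accuracy% / 100) * reading.
Error = (1.432 / 100) * 157.7
Error = 0.01432 * 157.7
Error = 2.2583

2.2583


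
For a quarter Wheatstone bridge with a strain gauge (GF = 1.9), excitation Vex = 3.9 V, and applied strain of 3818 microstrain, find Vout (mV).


Quarter bridge output: Vout = (GF * epsilon * Vex) / 4.
Vout = (1.9 * 3818e-6 * 3.9) / 4
Vout = 0.02829138 / 4 V
Vout = 0.00707284 V = 7.0728 mV

7.0728 mV


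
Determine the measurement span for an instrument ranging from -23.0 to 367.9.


Span = upper range - lower range.
Span = 367.9 - (-23.0)
Span = 390.9

390.9


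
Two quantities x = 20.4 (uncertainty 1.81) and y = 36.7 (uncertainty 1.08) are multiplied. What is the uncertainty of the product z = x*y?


For a product z = x*y, the relative uncertainty is:
uz/z = sqrt((ux/x)^2 + (uy/y)^2)
Relative uncertainties: ux/x = 1.81/20.4 = 0.088725
uy/y = 1.08/36.7 = 0.029428
z = 20.4 * 36.7 = 748.7
uz = 748.7 * sqrt(0.088725^2 + 0.029428^2) = 69.985

69.985


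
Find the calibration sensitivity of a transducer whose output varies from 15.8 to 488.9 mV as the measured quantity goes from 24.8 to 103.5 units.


Sensitivity = (y2 - y1) / (x2 - x1).
S = (488.9 - 15.8) / (103.5 - 24.8)
S = 473.1 / 78.7
S = 6.0114 mV/unit

6.0114 mV/unit


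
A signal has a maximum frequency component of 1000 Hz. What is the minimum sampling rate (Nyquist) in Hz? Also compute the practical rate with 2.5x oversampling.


By Nyquist theorem, fs_min = 2 * fmax.
fs_min = 2 * 1000 = 2000 Hz
Practical rate = 2.5 * fs_min = 2.5 * 2000 = 5000 Hz

fs_min = 2000 Hz, fs_practical = 5000 Hz


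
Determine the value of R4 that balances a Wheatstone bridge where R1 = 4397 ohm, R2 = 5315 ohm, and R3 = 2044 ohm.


At balance: R1*R4 = R2*R3, so R4 = R2*R3/R1.
R4 = 5315 * 2044 / 4397
R4 = 10863860 / 4397
R4 = 2470.74 ohm

2470.74 ohm


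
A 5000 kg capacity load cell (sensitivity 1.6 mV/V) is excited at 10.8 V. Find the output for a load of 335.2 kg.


Vout = rated_output * Vex * (load / capacity).
Vout = 1.6 * 10.8 * (335.2 / 5000)
Vout = 1.6 * 10.8 * 0.06704
Vout = 1.158 mV

1.158 mV


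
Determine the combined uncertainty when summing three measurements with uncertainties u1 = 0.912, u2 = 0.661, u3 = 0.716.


For a sum of independent quantities, uc = sqrt(u1^2 + u2^2 + u3^2).
uc = sqrt(0.912^2 + 0.661^2 + 0.716^2)
uc = sqrt(0.831744 + 0.436921 + 0.512656)
uc = 1.3347

1.3347


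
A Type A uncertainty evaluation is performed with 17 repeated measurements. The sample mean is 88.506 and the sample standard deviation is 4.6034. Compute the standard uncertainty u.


The standard uncertainty for Type A evaluation is u = s / sqrt(n).
u = 4.6034 / sqrt(17)
u = 4.6034 / 4.1231
u = 1.1165

1.1165


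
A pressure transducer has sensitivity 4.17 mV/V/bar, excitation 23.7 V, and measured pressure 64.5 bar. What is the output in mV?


Output = sensitivity * Vex * P.
Vout = 4.17 * 23.7 * 64.5
Vout = 98.829 * 64.5
Vout = 6374.47 mV

6374.47 mV


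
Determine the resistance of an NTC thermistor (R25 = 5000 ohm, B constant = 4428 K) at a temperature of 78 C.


NTC thermistor equation: Rt = R25 * exp(B * (1/T - 1/T25)).
T in Kelvin: 351.15 K, T25 = 298.15 K
1/T - 1/T25 = 1/351.15 - 1/298.15 = -0.00050623
B * (1/T - 1/T25) = 4428 * -0.00050623 = -2.2416
Rt = 5000 * exp(-2.2416) = 531.4 ohm

531.4 ohm


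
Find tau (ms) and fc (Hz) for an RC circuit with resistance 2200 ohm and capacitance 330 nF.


Time constant: tau = R * C.
tau = 2200 * 3.30e-07 = 0.000726 s
tau = 0.726 ms
Cutoff frequency: fc = 1 / (2*pi*R*C).
fc = 1 / (2*pi*0.000726) = 219.22 Hz

tau = 0.726 ms, fc = 219.22 Hz


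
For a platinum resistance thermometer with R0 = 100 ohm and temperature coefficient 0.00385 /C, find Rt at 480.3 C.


The RTD equation: Rt = R0 * (1 + alpha * T).
Rt = 100 * (1 + 0.00385 * 480.3)
Rt = 100 * (1 + 1.849155)
Rt = 100 * 2.849155
Rt = 284.916 ohm

284.916 ohm


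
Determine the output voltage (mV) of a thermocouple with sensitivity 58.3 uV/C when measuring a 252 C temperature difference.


The thermocouple output V = sensitivity * dT.
V = 58.3 uV/C * 252 C
V = 14691.6 uV
V = 14.692 mV

14.692 mV


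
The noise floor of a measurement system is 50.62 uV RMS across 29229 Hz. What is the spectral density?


Noise spectral density = Vrms / sqrt(BW).
NSD = 50.62 / sqrt(29229)
NSD = 50.62 / 170.9649
NSD = 0.2961 uV/sqrt(Hz)

0.2961 uV/sqrt(Hz)


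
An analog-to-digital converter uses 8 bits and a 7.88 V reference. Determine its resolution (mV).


The resolution (LSB) of an ADC is Vref / 2^n.
LSB = 7.88 / 2^8
LSB = 7.88 / 256
LSB = 0.03078125 V = 30.78125 mV

30.78125 mV


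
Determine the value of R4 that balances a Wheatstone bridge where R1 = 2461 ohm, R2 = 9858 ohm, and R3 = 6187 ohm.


At balance: R1*R4 = R2*R3, so R4 = R2*R3/R1.
R4 = 9858 * 6187 / 2461
R4 = 60991446 / 2461
R4 = 24783.2 ohm

24783.2 ohm


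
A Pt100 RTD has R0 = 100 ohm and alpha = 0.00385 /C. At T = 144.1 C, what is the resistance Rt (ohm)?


The RTD equation: Rt = R0 * (1 + alpha * T).
Rt = 100 * (1 + 0.00385 * 144.1)
Rt = 100 * (1 + 0.554785)
Rt = 100 * 1.554785
Rt = 155.478 ohm

155.478 ohm


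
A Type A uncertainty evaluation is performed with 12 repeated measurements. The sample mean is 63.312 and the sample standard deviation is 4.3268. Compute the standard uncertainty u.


The standard uncertainty for Type A evaluation is u = s / sqrt(n).
u = 4.3268 / sqrt(12)
u = 4.3268 / 3.4641
u = 1.249

1.249


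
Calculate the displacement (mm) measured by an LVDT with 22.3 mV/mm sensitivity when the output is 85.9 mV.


Displacement = Vout / sensitivity.
d = 85.9 / 22.3
d = 3.852 mm

3.852 mm


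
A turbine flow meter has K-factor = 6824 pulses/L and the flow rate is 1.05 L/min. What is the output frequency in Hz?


Frequency = K * Q / 60 (converting L/min to L/s).
f = 6824 * 1.05 / 60
f = 7165.2 / 60
f = 119.42 Hz

119.42 Hz


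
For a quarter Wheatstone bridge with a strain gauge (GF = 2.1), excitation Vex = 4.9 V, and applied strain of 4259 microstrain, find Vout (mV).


Quarter bridge output: Vout = (GF * epsilon * Vex) / 4.
Vout = (2.1 * 4259e-6 * 4.9) / 4
Vout = 0.04382511 / 4 V
Vout = 0.01095628 V = 10.9563 mV

10.9563 mV


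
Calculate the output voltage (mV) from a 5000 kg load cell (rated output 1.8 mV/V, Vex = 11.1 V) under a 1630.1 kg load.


Vout = rated_output * Vex * (load / capacity).
Vout = 1.8 * 11.1 * (1630.1 / 5000)
Vout = 1.8 * 11.1 * 0.32602
Vout = 6.514 mV

6.514 mV


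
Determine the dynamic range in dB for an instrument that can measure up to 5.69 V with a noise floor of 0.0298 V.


Dynamic range = 20 * log10(Vmax / Vnoise).
DR = 20 * log10(5.69 / 0.0298)
DR = 20 * log10(190.94)
DR = 45.62 dB

45.62 dB


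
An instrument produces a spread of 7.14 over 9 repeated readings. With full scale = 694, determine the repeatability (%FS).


Repeatability = (spread / full scale) * 100%.
R = (7.14 / 694) * 100
R = 1.029 %FS

1.029 %FS


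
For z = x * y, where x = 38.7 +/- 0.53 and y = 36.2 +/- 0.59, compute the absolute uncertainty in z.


For a product z = x*y, the relative uncertainty is:
uz/z = sqrt((ux/x)^2 + (uy/y)^2)
Relative uncertainties: ux/x = 0.53/38.7 = 0.013695
uy/y = 0.59/36.2 = 0.016298
z = 38.7 * 36.2 = 1400.9
uz = 1400.9 * sqrt(0.013695^2 + 0.016298^2) = 29.824

29.824


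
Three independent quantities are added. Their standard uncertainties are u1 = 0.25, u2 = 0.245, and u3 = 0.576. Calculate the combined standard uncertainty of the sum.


For a sum of independent quantities, uc = sqrt(u1^2 + u2^2 + u3^2).
uc = sqrt(0.25^2 + 0.245^2 + 0.576^2)
uc = sqrt(0.0625 + 0.060025 + 0.331776)
uc = 0.674

0.674


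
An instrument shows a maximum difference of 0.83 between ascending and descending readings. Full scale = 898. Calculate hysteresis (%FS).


Hysteresis = (max difference / full scale) * 100%.
H = (0.83 / 898) * 100
H = 0.092 %FS

0.092 %FS


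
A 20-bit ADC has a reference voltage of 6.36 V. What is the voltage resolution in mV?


The resolution (LSB) of an ADC is Vref / 2^n.
LSB = 6.36 / 2^20
LSB = 6.36 / 1048576
LSB = 6.07e-06 V = 0.00606537 mV

0.00606537 mV


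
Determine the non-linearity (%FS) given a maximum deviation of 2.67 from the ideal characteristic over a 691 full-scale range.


Linearity error = (max deviation / full scale) * 100%.
Linearity = (2.67 / 691) * 100
Linearity = 0.386 %FS

0.386 %FS


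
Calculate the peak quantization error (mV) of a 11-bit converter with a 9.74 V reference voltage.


The maximum quantization error is +/- LSB/2.
LSB = Vref / 2^n = 9.74 / 2048 = 0.00475586 V
Max error = LSB / 2 = 0.00475586 / 2 = 0.00237793 V
Max error = 2.3779 mV

2.3779 mV


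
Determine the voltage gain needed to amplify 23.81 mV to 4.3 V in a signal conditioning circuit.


Gain = Vout / Vin (converting to same units).
G = 4.3 V / 23.81 mV
G = 4300.0 mV / 23.81 mV
G = 180.6

180.6


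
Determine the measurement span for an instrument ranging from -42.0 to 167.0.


Span = upper range - lower range.
Span = 167.0 - (-42.0)
Span = 209.0

209.0


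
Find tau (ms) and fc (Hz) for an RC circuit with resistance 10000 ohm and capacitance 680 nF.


Time constant: tau = R * C.
tau = 10000 * 6.80e-07 = 0.0068 s
tau = 6.8 ms
Cutoff frequency: fc = 1 / (2*pi*R*C).
fc = 1 / (2*pi*0.0068) = 23.41 Hz

tau = 6.8 ms, fc = 23.41 Hz


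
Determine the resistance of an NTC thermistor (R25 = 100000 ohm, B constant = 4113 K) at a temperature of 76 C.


NTC thermistor equation: Rt = R25 * exp(B * (1/T - 1/T25)).
T in Kelvin: 349.15 K, T25 = 298.15 K
1/T - 1/T25 = 1/349.15 - 1/298.15 = -0.00048992
B * (1/T - 1/T25) = 4113 * -0.00048992 = -2.015
Rt = 100000 * exp(-2.015) = 13331.6 ohm

13331.6 ohm


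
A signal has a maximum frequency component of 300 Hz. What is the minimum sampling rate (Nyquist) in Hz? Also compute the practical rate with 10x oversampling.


By Nyquist theorem, fs_min = 2 * fmax.
fs_min = 2 * 300 = 600 Hz
Practical rate = 10 * fs_min = 10 * 600 = 6000 Hz

fs_min = 600 Hz, fs_practical = 6000 Hz


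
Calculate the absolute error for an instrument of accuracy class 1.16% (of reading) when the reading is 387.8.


Absolute error = (accuracy% / 100) * reading.
Error = (1.16 / 100) * 387.8
Error = 0.0116 * 387.8
Error = 4.4985

4.4985


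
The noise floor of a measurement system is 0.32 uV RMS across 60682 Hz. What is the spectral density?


Noise spectral density = Vrms / sqrt(BW).
NSD = 0.32 / sqrt(60682)
NSD = 0.32 / 246.3372
NSD = 0.0013 uV/sqrt(Hz)

0.0013 uV/sqrt(Hz)


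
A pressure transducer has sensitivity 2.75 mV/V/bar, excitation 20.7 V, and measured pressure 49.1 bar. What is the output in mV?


Output = sensitivity * Vex * P.
Vout = 2.75 * 20.7 * 49.1
Vout = 56.925 * 49.1
Vout = 2795.02 mV

2795.02 mV


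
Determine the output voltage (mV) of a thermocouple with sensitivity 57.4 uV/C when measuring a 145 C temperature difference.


The thermocouple output V = sensitivity * dT.
V = 57.4 uV/C * 145 C
V = 8323.0 uV
V = 8.323 mV

8.323 mV


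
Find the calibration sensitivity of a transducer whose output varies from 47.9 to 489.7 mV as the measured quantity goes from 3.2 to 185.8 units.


Sensitivity = (y2 - y1) / (x2 - x1).
S = (489.7 - 47.9) / (185.8 - 3.2)
S = 441.8 / 182.6
S = 2.4195 mV/unit

2.4195 mV/unit


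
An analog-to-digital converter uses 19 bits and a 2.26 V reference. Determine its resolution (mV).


The resolution (LSB) of an ADC is Vref / 2^n.
LSB = 2.26 / 2^19
LSB = 2.26 / 524288
LSB = 4.31e-06 V = 0.00431061 mV

0.00431061 mV


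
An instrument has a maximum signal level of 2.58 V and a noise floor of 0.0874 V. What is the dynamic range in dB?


Dynamic range = 20 * log10(Vmax / Vnoise).
DR = 20 * log10(2.58 / 0.0874)
DR = 20 * log10(29.52)
DR = 29.4 dB

29.4 dB


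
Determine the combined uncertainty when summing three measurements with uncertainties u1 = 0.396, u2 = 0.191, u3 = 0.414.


For a sum of independent quantities, uc = sqrt(u1^2 + u2^2 + u3^2).
uc = sqrt(0.396^2 + 0.191^2 + 0.414^2)
uc = sqrt(0.156816 + 0.036481 + 0.171396)
uc = 0.6039

0.6039


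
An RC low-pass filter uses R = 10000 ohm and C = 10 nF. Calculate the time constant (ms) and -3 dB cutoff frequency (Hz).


Time constant: tau = R * C.
tau = 10000 * 1.00e-08 = 0.0001 s
tau = 0.1 ms
Cutoff frequency: fc = 1 / (2*pi*R*C).
fc = 1 / (2*pi*0.0001) = 1591.55 Hz

tau = 0.1 ms, fc = 1591.55 Hz


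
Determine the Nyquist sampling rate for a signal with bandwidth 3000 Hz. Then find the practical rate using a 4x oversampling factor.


By Nyquist theorem, fs_min = 2 * fmax.
fs_min = 2 * 3000 = 6000 Hz
Practical rate = 4 * fs_min = 4 * 6000 = 24000 Hz

fs_min = 6000 Hz, fs_practical = 24000 Hz


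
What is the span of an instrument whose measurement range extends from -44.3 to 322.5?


Span = upper range - lower range.
Span = 322.5 - (-44.3)
Span = 366.8

366.8


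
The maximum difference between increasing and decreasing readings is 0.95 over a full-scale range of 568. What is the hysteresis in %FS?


Hysteresis = (max difference / full scale) * 100%.
H = (0.95 / 568) * 100
H = 0.167 %FS

0.167 %FS


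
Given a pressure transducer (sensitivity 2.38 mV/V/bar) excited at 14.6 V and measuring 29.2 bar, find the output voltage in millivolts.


Output = sensitivity * Vex * P.
Vout = 2.38 * 14.6 * 29.2
Vout = 34.748 * 29.2
Vout = 1014.64 mV

1014.64 mV


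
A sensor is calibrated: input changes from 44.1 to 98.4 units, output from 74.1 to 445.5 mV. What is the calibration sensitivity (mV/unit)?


Sensitivity = (y2 - y1) / (x2 - x1).
S = (445.5 - 74.1) / (98.4 - 44.1)
S = 371.4 / 54.3
S = 6.8398 mV/unit

6.8398 mV/unit


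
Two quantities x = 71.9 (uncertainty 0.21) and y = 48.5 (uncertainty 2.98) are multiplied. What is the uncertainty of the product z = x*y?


For a product z = x*y, the relative uncertainty is:
uz/z = sqrt((ux/x)^2 + (uy/y)^2)
Relative uncertainties: ux/x = 0.21/71.9 = 0.002921
uy/y = 2.98/48.5 = 0.061443
z = 71.9 * 48.5 = 3487.2
uz = 3487.2 * sqrt(0.002921^2 + 0.061443^2) = 214.504

214.504


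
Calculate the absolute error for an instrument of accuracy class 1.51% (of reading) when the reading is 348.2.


Absolute error = (accuracy% / 100) * reading.
Error = (1.51 / 100) * 348.2
Error = 0.0151 * 348.2
Error = 5.2578

5.2578


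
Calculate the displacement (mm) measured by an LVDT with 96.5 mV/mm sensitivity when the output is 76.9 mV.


Displacement = Vout / sensitivity.
d = 76.9 / 96.5
d = 0.797 mm

0.797 mm


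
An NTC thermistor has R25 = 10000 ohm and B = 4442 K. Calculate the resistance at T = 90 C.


NTC thermistor equation: Rt = R25 * exp(B * (1/T - 1/T25)).
T in Kelvin: 363.15 K, T25 = 298.15 K
1/T - 1/T25 = 1/363.15 - 1/298.15 = -0.00060033
B * (1/T - 1/T25) = 4442 * -0.00060033 = -2.6667
Rt = 10000 * exp(-2.6667) = 694.8 ohm

694.8 ohm


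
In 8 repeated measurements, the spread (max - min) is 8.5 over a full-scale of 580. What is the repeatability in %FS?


Repeatability = (spread / full scale) * 100%.
R = (8.5 / 580) * 100
R = 1.466 %FS

1.466 %FS


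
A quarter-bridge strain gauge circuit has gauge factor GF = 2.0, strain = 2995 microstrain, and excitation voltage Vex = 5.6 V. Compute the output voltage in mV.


Quarter bridge output: Vout = (GF * epsilon * Vex) / 4.
Vout = (2.0 * 2995e-6 * 5.6) / 4
Vout = 0.033544 / 4 V
Vout = 0.008386 V = 8.386 mV

8.386 mV


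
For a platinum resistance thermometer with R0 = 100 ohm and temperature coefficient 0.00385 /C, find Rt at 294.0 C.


The RTD equation: Rt = R0 * (1 + alpha * T).
Rt = 100 * (1 + 0.00385 * 294.0)
Rt = 100 * (1 + 1.1319)
Rt = 100 * 2.1319
Rt = 213.19 ohm

213.19 ohm


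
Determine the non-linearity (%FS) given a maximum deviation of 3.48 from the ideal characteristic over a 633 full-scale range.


Linearity error = (max deviation / full scale) * 100%.
Linearity = (3.48 / 633) * 100
Linearity = 0.55 %FS

0.55 %FS


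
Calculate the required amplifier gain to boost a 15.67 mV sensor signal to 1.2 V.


Gain = Vout / Vin (converting to same units).
G = 1.2 V / 15.67 mV
G = 1200.0 mV / 15.67 mV
G = 76.58

76.58


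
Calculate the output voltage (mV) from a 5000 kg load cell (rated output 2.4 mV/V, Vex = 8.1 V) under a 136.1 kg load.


Vout = rated_output * Vex * (load / capacity).
Vout = 2.4 * 8.1 * (136.1 / 5000)
Vout = 2.4 * 8.1 * 0.02722
Vout = 0.529 mV

0.529 mV


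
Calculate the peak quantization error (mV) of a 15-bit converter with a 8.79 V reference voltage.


The maximum quantization error is +/- LSB/2.
LSB = Vref / 2^n = 8.79 / 32768 = 0.00026825 V
Max error = LSB / 2 = 0.00026825 / 2 = 0.00013412 V
Max error = 0.1341 mV

0.1341 mV


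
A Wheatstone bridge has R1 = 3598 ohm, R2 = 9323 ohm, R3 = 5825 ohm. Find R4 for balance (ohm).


At balance: R1*R4 = R2*R3, so R4 = R2*R3/R1.
R4 = 9323 * 5825 / 3598
R4 = 54306475 / 3598
R4 = 15093.52 ohm

15093.52 ohm


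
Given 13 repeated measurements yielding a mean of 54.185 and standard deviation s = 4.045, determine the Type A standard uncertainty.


The standard uncertainty for Type A evaluation is u = s / sqrt(n).
u = 4.045 / sqrt(13)
u = 4.045 / 3.6056
u = 1.1219

1.1219


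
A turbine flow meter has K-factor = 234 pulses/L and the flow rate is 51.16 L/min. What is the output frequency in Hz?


Frequency = K * Q / 60 (converting L/min to L/s).
f = 234 * 51.16 / 60
f = 11971.44 / 60
f = 199.52 Hz

199.52 Hz


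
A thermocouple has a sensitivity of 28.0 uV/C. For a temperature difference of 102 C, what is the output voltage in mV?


The thermocouple output V = sensitivity * dT.
V = 28.0 uV/C * 102 C
V = 2856.0 uV
V = 2.856 mV

2.856 mV


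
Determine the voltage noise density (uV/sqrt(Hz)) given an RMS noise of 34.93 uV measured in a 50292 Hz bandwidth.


Noise spectral density = Vrms / sqrt(BW).
NSD = 34.93 / sqrt(50292)
NSD = 34.93 / 224.2588
NSD = 0.1558 uV/sqrt(Hz)

0.1558 uV/sqrt(Hz)


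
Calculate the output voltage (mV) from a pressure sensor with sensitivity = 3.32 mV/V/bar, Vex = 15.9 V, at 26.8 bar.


Output = sensitivity * Vex * P.
Vout = 3.32 * 15.9 * 26.8
Vout = 52.788 * 26.8
Vout = 1414.72 mV

1414.72 mV


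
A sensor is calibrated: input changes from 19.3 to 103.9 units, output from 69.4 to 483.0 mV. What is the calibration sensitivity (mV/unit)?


Sensitivity = (y2 - y1) / (x2 - x1).
S = (483.0 - 69.4) / (103.9 - 19.3)
S = 413.6 / 84.6
S = 4.8889 mV/unit

4.8889 mV/unit


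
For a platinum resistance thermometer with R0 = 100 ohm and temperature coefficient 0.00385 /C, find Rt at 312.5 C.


The RTD equation: Rt = R0 * (1 + alpha * T).
Rt = 100 * (1 + 0.00385 * 312.5)
Rt = 100 * (1 + 1.203125)
Rt = 100 * 2.203125
Rt = 220.312 ohm

220.312 ohm


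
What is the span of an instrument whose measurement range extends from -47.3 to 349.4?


Span = upper range - lower range.
Span = 349.4 - (-47.3)
Span = 396.7

396.7


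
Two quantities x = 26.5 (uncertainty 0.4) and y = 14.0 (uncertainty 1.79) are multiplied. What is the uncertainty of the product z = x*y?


For a product z = x*y, the relative uncertainty is:
uz/z = sqrt((ux/x)^2 + (uy/y)^2)
Relative uncertainties: ux/x = 0.4/26.5 = 0.015094
uy/y = 1.79/14.0 = 0.127857
z = 26.5 * 14.0 = 371.0
uz = 371.0 * sqrt(0.015094^2 + 0.127857^2) = 47.764

47.764


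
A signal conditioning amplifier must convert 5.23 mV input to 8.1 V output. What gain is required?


Gain = Vout / Vin (converting to same units).
G = 8.1 V / 5.23 mV
G = 8100.0 mV / 5.23 mV
G = 1548.76

1548.76


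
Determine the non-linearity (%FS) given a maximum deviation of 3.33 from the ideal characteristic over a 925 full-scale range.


Linearity error = (max deviation / full scale) * 100%.
Linearity = (3.33 / 925) * 100
Linearity = 0.36 %FS

0.36 %FS


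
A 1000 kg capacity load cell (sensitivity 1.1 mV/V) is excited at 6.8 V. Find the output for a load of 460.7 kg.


Vout = rated_output * Vex * (load / capacity).
Vout = 1.1 * 6.8 * (460.7 / 1000)
Vout = 1.1 * 6.8 * 0.4607
Vout = 3.446 mV

3.446 mV


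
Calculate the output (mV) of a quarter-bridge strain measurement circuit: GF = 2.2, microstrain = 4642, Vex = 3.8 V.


Quarter bridge output: Vout = (GF * epsilon * Vex) / 4.
Vout = (2.2 * 4642e-6 * 3.8) / 4
Vout = 0.03880712 / 4 V
Vout = 0.00970178 V = 9.7018 mV

9.7018 mV


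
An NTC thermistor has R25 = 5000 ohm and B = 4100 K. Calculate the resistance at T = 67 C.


NTC thermistor equation: Rt = R25 * exp(B * (1/T - 1/T25)).
T in Kelvin: 340.15 K, T25 = 298.15 K
1/T - 1/T25 = 1/340.15 - 1/298.15 = -0.00041414
B * (1/T - 1/T25) = 4100 * -0.00041414 = -1.698
Rt = 5000 * exp(-1.698) = 915.3 ohm

915.3 ohm


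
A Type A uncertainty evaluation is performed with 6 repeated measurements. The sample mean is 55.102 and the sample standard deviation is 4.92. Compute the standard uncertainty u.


The standard uncertainty for Type A evaluation is u = s / sqrt(n).
u = 4.92 / sqrt(6)
u = 4.92 / 2.4495
u = 2.0086

2.0086


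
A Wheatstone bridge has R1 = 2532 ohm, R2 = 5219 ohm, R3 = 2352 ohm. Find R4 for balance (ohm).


At balance: R1*R4 = R2*R3, so R4 = R2*R3/R1.
R4 = 5219 * 2352 / 2532
R4 = 12275088 / 2532
R4 = 4847.98 ohm

4847.98 ohm


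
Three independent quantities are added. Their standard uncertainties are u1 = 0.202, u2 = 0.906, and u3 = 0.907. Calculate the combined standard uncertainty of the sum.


For a sum of independent quantities, uc = sqrt(u1^2 + u2^2 + u3^2).
uc = sqrt(0.202^2 + 0.906^2 + 0.907^2)
uc = sqrt(0.040804 + 0.820836 + 0.822649)
uc = 1.2978

1.2978


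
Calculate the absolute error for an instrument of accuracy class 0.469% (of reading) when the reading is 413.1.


Absolute error = (accuracy% / 100) * reading.
Error = (0.469 / 100) * 413.1
Error = 0.00469 * 413.1
Error = 1.9374

1.9374


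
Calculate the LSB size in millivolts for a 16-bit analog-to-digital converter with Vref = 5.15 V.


The resolution (LSB) of an ADC is Vref / 2^n.
LSB = 5.15 / 2^16
LSB = 5.15 / 65536
LSB = 7.858e-05 V = 0.07858276 mV

0.07858276 mV


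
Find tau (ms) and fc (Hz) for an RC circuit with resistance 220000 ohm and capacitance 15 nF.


Time constant: tau = R * C.
tau = 220000 * 1.50e-08 = 0.0033 s
tau = 3.3 ms
Cutoff frequency: fc = 1 / (2*pi*R*C).
fc = 1 / (2*pi*0.0033) = 48.23 Hz

tau = 3.3 ms, fc = 48.23 Hz


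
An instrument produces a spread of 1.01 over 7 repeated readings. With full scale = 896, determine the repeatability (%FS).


Repeatability = (spread / full scale) * 100%.
R = (1.01 / 896) * 100
R = 0.113 %FS

0.113 %FS


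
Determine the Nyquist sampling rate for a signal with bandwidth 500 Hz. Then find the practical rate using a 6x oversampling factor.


By Nyquist theorem, fs_min = 2 * fmax.
fs_min = 2 * 500 = 1000 Hz
Practical rate = 6 * fs_min = 6 * 1000 = 6000 Hz

fs_min = 1000 Hz, fs_practical = 6000 Hz


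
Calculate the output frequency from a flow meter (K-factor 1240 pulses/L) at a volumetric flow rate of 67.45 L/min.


Frequency = K * Q / 60 (converting L/min to L/s).
f = 1240 * 67.45 / 60
f = 83638.0 / 60
f = 1393.97 Hz

1393.97 Hz


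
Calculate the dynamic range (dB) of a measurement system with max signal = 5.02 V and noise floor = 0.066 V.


Dynamic range = 20 * log10(Vmax / Vnoise).
DR = 20 * log10(5.02 / 0.066)
DR = 20 * log10(76.06)
DR = 37.62 dB

37.62 dB


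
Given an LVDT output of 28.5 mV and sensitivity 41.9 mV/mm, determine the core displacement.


Displacement = Vout / sensitivity.
d = 28.5 / 41.9
d = 0.68 mm

0.68 mm


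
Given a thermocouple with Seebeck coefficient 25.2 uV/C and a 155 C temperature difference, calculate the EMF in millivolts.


The thermocouple output V = sensitivity * dT.
V = 25.2 uV/C * 155 C
V = 3906.0 uV
V = 3.906 mV

3.906 mV


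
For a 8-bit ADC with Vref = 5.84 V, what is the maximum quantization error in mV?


The maximum quantization error is +/- LSB/2.
LSB = Vref / 2^n = 5.84 / 256 = 0.0228125 V
Max error = LSB / 2 = 0.0228125 / 2 = 0.01140625 V
Max error = 11.4062 mV

11.4062 mV


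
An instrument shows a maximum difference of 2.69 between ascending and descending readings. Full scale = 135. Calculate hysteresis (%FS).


Hysteresis = (max difference / full scale) * 100%.
H = (2.69 / 135) * 100
H = 1.993 %FS

1.993 %FS


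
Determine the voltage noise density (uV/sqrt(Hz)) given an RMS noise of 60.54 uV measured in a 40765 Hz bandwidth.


Noise spectral density = Vrms / sqrt(BW).
NSD = 60.54 / sqrt(40765)
NSD = 60.54 / 201.9034
NSD = 0.2998 uV/sqrt(Hz)

0.2998 uV/sqrt(Hz)


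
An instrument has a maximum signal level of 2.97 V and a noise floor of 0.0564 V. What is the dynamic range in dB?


Dynamic range = 20 * log10(Vmax / Vnoise).
DR = 20 * log10(2.97 / 0.0564)
DR = 20 * log10(52.66)
DR = 34.43 dB

34.43 dB


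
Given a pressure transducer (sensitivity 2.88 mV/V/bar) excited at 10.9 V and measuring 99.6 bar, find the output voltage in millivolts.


Output = sensitivity * Vex * P.
Vout = 2.88 * 10.9 * 99.6
Vout = 31.392 * 99.6
Vout = 3126.64 mV

3126.64 mV


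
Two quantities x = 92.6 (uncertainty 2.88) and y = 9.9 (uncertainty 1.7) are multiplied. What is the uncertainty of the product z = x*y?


For a product z = x*y, the relative uncertainty is:
uz/z = sqrt((ux/x)^2 + (uy/y)^2)
Relative uncertainties: ux/x = 2.88/92.6 = 0.031102
uy/y = 1.7/9.9 = 0.171717
z = 92.6 * 9.9 = 916.7
uz = 916.7 * sqrt(0.031102^2 + 0.171717^2) = 159.981

159.981


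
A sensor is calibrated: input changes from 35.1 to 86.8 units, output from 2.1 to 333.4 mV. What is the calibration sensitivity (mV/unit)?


Sensitivity = (y2 - y1) / (x2 - x1).
S = (333.4 - 2.1) / (86.8 - 35.1)
S = 331.3 / 51.7
S = 6.4081 mV/unit

6.4081 mV/unit


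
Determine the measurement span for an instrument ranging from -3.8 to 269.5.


Span = upper range - lower range.
Span = 269.5 - (-3.8)
Span = 273.3

273.3


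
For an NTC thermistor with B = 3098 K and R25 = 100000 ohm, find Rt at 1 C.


NTC thermistor equation: Rt = R25 * exp(B * (1/T - 1/T25)).
T in Kelvin: 274.15 K, T25 = 298.15 K
1/T - 1/T25 = 1/274.15 - 1/298.15 = 0.00029362
B * (1/T - 1/T25) = 3098 * 0.00029362 = 0.9096
Rt = 100000 * exp(0.9096) = 248342.9 ohm

248342.9 ohm


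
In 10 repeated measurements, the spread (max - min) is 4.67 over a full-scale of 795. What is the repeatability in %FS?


Repeatability = (spread / full scale) * 100%.
R = (4.67 / 795) * 100
R = 0.587 %FS

0.587 %FS


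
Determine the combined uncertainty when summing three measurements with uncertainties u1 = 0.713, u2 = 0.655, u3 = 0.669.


For a sum of independent quantities, uc = sqrt(u1^2 + u2^2 + u3^2).
uc = sqrt(0.713^2 + 0.655^2 + 0.669^2)
uc = sqrt(0.508369 + 0.429025 + 0.447561)
uc = 1.1768

1.1768


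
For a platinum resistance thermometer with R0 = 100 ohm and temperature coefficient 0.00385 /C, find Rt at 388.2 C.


The RTD equation: Rt = R0 * (1 + alpha * T).
Rt = 100 * (1 + 0.00385 * 388.2)
Rt = 100 * (1 + 1.49457)
Rt = 100 * 2.49457
Rt = 249.457 ohm

249.457 ohm


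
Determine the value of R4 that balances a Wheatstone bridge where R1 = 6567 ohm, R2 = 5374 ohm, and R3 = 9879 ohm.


At balance: R1*R4 = R2*R3, so R4 = R2*R3/R1.
R4 = 5374 * 9879 / 6567
R4 = 53089746 / 6567
R4 = 8084.32 ohm

8084.32 ohm


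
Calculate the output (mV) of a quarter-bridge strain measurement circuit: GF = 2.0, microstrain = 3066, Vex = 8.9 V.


Quarter bridge output: Vout = (GF * epsilon * Vex) / 4.
Vout = (2.0 * 3066e-6 * 8.9) / 4
Vout = 0.0545748 / 4 V
Vout = 0.0136437 V = 13.6437 mV

13.6437 mV


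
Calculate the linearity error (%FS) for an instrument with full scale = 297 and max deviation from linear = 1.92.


Linearity error = (max deviation / full scale) * 100%.
Linearity = (1.92 / 297) * 100
Linearity = 0.646 %FS

0.646 %FS


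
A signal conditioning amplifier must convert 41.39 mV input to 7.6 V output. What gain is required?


Gain = Vout / Vin (converting to same units).
G = 7.6 V / 41.39 mV
G = 7600.0 mV / 41.39 mV
G = 183.62

183.62


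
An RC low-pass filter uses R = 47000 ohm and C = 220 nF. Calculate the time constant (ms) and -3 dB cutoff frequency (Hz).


Time constant: tau = R * C.
tau = 47000 * 2.20e-07 = 0.01034 s
tau = 10.34 ms
Cutoff frequency: fc = 1 / (2*pi*R*C).
fc = 1 / (2*pi*0.01034) = 15.39 Hz

tau = 10.34 ms, fc = 15.39 Hz


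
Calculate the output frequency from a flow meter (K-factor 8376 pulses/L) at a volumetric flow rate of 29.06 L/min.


Frequency = K * Q / 60 (converting L/min to L/s).
f = 8376 * 29.06 / 60
f = 243406.56 / 60
f = 4056.78 Hz

4056.78 Hz


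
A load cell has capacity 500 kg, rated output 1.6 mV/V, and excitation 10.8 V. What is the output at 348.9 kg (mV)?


Vout = rated_output * Vex * (load / capacity).
Vout = 1.6 * 10.8 * (348.9 / 500)
Vout = 1.6 * 10.8 * 0.6978
Vout = 12.058 mV

12.058 mV


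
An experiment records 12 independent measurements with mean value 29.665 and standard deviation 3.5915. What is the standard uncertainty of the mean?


The standard uncertainty for Type A evaluation is u = s / sqrt(n).
u = 3.5915 / sqrt(12)
u = 3.5915 / 3.4641
u = 1.0368

1.0368


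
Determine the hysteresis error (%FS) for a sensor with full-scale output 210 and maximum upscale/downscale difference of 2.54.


Hysteresis = (max difference / full scale) * 100%.
H = (2.54 / 210) * 100
H = 1.21 %FS

1.21 %FS


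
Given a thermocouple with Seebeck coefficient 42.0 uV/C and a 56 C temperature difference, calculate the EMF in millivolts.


The thermocouple output V = sensitivity * dT.
V = 42.0 uV/C * 56 C
V = 2352.0 uV
V = 2.352 mV

2.352 mV


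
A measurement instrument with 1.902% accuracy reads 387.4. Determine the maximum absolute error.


Absolute error = (accuracy% / 100) * reading.
Error = (1.902 / 100) * 387.4
Error = 0.01902 * 387.4
Error = 7.3683

7.3683


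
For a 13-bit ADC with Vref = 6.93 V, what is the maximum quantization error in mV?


The maximum quantization error is +/- LSB/2.
LSB = Vref / 2^n = 6.93 / 8192 = 0.00084595 V
Max error = LSB / 2 = 0.00084595 / 2 = 0.00042297 V
Max error = 0.423 mV

0.423 mV


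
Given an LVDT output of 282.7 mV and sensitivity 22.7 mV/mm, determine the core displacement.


Displacement = Vout / sensitivity.
d = 282.7 / 22.7
d = 12.454 mm

12.454 mm


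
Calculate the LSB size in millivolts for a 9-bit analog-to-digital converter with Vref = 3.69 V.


The resolution (LSB) of an ADC is Vref / 2^n.
LSB = 3.69 / 2^9
LSB = 3.69 / 512
LSB = 0.00720703 V = 7.20703125 mV

7.20703125 mV


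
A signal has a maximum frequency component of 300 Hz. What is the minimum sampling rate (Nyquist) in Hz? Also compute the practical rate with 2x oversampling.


By Nyquist theorem, fs_min = 2 * fmax.
fs_min = 2 * 300 = 600 Hz
Practical rate = 2 * fs_min = 2 * 600 = 1200 Hz

fs_min = 600 Hz, fs_practical = 1200 Hz


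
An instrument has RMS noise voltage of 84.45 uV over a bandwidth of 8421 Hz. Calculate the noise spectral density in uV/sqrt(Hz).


Noise spectral density = Vrms / sqrt(BW).
NSD = 84.45 / sqrt(8421)
NSD = 84.45 / 91.766
NSD = 0.9203 uV/sqrt(Hz)

0.9203 uV/sqrt(Hz)


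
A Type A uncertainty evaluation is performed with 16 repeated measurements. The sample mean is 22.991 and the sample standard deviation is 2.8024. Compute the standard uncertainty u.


The standard uncertainty for Type A evaluation is u = s / sqrt(n).
u = 2.8024 / sqrt(16)
u = 2.8024 / 4.0
u = 0.7006

0.7006


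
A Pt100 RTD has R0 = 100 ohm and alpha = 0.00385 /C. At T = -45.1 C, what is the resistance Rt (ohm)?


The RTD equation: Rt = R0 * (1 + alpha * T).
Rt = 100 * (1 + 0.00385 * -45.1)
Rt = 100 * (1 + -0.173635)
Rt = 100 * 0.826365
Rt = 82.636 ohm

82.636 ohm


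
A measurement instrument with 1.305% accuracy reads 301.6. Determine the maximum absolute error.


Absolute error = (accuracy% / 100) * reading.
Error = (1.305 / 100) * 301.6
Error = 0.01305 * 301.6
Error = 3.9359

3.9359


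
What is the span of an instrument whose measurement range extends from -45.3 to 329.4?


Span = upper range - lower range.
Span = 329.4 - (-45.3)
Span = 374.7

374.7


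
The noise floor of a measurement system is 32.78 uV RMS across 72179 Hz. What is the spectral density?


Noise spectral density = Vrms / sqrt(BW).
NSD = 32.78 / sqrt(72179)
NSD = 32.78 / 268.6615
NSD = 0.122 uV/sqrt(Hz)

0.122 uV/sqrt(Hz)


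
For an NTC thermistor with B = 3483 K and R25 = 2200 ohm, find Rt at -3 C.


NTC thermistor equation: Rt = R25 * exp(B * (1/T - 1/T25)).
T in Kelvin: 270.15 K, T25 = 298.15 K
1/T - 1/T25 = 1/270.15 - 1/298.15 = 0.00034763
B * (1/T - 1/T25) = 3483 * 0.00034763 = 1.2108
Rt = 2200 * exp(1.2108) = 7383.6 ohm

7383.6 ohm
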